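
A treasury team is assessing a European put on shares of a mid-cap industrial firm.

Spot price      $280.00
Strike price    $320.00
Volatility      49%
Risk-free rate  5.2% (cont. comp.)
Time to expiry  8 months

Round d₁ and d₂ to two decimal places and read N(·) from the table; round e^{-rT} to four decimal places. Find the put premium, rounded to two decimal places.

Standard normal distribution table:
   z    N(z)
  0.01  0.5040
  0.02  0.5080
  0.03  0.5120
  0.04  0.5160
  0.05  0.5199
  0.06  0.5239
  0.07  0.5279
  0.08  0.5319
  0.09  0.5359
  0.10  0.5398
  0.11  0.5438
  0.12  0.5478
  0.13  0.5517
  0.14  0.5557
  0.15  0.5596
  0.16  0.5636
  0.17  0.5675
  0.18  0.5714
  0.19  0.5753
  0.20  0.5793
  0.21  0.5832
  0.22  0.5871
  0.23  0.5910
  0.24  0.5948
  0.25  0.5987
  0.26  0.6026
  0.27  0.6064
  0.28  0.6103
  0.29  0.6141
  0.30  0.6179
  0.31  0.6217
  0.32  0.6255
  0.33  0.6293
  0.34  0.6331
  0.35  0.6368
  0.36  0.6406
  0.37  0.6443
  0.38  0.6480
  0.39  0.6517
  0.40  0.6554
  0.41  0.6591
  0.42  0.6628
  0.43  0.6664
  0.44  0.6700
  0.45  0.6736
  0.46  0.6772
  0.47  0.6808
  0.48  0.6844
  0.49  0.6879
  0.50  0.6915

σ√T = 0.49·√0.6667 = 0.4001
ln(S/K) + (r + σ²/2)T = ln(280/320) + (0.052 + 0.49²/2)·0.6667 = -0.1335 + 0.1147 = -0.0188
d₁ = -0.0188 / 0.4001 = -0.0471 → -0.05
d₂ = d₁ − σ√T = -0.0471 − 0.4001 = -0.4472 → -0.45
exp(−rT) = exp(−0.052·0.6667) = 0.9659
N(−d₂) = N(0.45) = 0.6736;  N(−d₁) = N(0.05) = 0.5199
P = 320·0.9659·0.6736 − 280·0.5199 = 208.2017 − 145.5720 = 62.6297

$62.63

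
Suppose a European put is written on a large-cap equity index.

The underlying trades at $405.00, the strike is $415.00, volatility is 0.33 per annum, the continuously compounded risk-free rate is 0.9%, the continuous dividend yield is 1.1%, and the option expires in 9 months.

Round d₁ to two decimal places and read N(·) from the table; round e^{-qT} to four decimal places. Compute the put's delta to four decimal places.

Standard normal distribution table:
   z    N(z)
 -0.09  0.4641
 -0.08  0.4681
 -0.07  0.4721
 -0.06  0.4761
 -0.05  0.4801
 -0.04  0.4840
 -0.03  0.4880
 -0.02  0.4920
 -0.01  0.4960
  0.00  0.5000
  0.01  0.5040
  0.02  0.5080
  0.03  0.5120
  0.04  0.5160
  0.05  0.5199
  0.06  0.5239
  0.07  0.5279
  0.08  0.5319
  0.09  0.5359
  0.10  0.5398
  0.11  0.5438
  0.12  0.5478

-0.4762

T = 0.75;  σ√T = 0.2858
d₁ = [ln(405/415) + (0.009 − 0.011 + 0.33²/2)·0.75] / 0.2858 = [-0.0244 + 0.0393] / 0.2858 = 0.0523 ⇒ 0.05
N(d₁) = N(0.05) = 0.5199
Δ_put = e^(−qT)·(N(d₁) − 1) = 0.9918·(0.5199 − 1) = -0.4762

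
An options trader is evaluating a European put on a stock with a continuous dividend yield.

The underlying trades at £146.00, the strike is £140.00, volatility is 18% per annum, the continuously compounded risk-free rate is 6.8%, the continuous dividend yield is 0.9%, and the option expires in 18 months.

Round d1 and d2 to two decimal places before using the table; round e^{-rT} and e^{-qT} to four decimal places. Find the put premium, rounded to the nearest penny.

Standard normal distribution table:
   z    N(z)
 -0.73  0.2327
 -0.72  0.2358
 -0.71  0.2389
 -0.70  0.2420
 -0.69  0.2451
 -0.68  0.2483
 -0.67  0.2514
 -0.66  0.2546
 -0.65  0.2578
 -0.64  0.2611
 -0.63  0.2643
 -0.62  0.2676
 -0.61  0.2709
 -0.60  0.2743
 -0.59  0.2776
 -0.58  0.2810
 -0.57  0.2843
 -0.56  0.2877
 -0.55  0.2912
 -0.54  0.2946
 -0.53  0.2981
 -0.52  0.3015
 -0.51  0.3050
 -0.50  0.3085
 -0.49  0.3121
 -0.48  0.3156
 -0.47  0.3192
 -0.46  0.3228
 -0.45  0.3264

£5.04

T = 1.5;  σ√T = 0.2205
ln(S/K) + (r − q + σ²/2)T = ln(146/140) + (0.068 − 0.009 + 0.18²/2)·1.5 = 0.0420 + 0.1128 = 0.1548
d₁ = 0.1548 / 0.2205 = 0.7020 which rounds to 0.70
d₂ = d₁ − σ√T = 0.7020 − 0.2205 = 0.4816 which rounds to 0.48
exp(−qT) = exp(−0.009·1.5) = 0.9866;  exp(−rT) = exp(−0.068·1.5) = 0.9030
P = 140·0.9030·N(-0.48) − 146·0.9866·N(-0.70) = 140·0.9030·0.3156 − 146·0.9866·0.2420 = 39.8982 − 34.8586 = 5.0396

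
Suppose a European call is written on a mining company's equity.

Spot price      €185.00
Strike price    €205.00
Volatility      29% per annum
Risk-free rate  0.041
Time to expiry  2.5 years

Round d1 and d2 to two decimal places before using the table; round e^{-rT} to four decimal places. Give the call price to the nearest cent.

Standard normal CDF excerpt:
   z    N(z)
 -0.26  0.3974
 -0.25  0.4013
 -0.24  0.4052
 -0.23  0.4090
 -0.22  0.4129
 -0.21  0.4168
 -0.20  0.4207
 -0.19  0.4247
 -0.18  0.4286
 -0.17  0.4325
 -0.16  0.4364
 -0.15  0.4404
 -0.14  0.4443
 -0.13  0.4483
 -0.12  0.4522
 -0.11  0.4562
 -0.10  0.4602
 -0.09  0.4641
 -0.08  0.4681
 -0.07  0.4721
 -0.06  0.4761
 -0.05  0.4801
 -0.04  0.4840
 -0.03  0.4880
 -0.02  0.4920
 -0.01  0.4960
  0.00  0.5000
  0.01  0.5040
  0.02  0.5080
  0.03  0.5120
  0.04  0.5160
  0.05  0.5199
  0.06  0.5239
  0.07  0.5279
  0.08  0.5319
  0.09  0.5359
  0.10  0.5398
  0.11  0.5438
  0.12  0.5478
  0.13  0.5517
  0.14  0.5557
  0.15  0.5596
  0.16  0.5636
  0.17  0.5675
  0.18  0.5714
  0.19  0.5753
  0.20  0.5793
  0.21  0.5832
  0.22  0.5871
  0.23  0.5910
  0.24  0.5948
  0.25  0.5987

T = 2.5;  σ√T = 0.4585
d₁ = [ln(185/205) + (0.041 + 0.29²/2)·2.5] / 0.4585 = [-0.1027 + 0.2076] / 0.4585 = 0.2289 → 0.23
d₂ = d₁ − σ√T = 0.2289 − 0.4585 = -0.2296 → -0.23
e^(−rT) = e^(−0.041·2.5) = 0.9026
N(d₁) = N(0.23) = 0.5910;  N(d₂) = N(-0.23) = 0.4090
C = 185·0.5910 − 205·0.9026·0.4090 = 109.3350 − 75.6785 = 33.6565

€33.66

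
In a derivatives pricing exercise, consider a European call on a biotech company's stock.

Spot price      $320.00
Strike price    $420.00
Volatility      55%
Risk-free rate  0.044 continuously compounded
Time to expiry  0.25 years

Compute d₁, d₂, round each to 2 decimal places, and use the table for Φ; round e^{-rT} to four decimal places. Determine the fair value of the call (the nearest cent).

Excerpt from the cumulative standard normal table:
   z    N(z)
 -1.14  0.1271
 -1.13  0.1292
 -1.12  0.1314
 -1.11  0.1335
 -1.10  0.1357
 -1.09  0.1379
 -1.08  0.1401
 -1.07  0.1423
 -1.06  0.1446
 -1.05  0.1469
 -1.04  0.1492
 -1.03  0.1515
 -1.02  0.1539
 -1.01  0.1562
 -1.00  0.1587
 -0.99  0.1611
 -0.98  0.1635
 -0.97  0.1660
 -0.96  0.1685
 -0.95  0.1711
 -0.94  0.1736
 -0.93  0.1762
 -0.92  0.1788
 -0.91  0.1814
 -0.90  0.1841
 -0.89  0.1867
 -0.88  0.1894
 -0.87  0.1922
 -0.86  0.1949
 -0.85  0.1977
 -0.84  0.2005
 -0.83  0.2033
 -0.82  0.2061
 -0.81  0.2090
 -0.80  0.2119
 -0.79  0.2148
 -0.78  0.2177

$9.59

σ√T = 0.55·√0.25 = 0.2750
d₁ = [ln(320/420) + (0.044 + 0.55²/2)·0.25] / 0.2750 = [-0.2719 + 0.0488] / 0.2750 = -0.8113 which rounds to -0.81
d₂ = d₁ − σ√T = -0.8113 − 0.2750 = -1.0863 which rounds to -1.09
exp(−rT) = exp(−0.044·0.25) = 0.9891
C = 320·N(-0.81) − 420·0.9891·N(-1.09) = 320·0.2090 − 420·0.9891·0.1379 = 66.8800 − 57.2867 = 9.5933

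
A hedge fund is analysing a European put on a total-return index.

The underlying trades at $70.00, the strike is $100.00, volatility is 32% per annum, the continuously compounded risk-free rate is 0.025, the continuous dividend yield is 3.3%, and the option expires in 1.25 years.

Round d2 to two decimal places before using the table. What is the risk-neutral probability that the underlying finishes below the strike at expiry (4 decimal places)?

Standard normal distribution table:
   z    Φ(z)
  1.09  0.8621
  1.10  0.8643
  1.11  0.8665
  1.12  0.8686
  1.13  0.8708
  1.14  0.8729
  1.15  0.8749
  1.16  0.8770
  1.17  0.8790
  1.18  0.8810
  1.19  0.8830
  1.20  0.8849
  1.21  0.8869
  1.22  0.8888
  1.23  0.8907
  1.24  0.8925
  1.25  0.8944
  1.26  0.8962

0.8849

σ√T = 0.32 × 1.1180 = 0.3578
d₁ = [ln(70/100) + (0.025 − 0.033 + 0.32²/2)·1.25] / 0.3578 = [-0.3567 + 0.0540] / 0.3578 = -0.8460 which rounds to -0.85
d₂ = d₁ − σ√T = -0.8460 − 0.3578 = -1.2038 which rounds to -1.20
Risk-neutral Pr[S_T < K] = N(−d₂) = N(1.20) = 0.8849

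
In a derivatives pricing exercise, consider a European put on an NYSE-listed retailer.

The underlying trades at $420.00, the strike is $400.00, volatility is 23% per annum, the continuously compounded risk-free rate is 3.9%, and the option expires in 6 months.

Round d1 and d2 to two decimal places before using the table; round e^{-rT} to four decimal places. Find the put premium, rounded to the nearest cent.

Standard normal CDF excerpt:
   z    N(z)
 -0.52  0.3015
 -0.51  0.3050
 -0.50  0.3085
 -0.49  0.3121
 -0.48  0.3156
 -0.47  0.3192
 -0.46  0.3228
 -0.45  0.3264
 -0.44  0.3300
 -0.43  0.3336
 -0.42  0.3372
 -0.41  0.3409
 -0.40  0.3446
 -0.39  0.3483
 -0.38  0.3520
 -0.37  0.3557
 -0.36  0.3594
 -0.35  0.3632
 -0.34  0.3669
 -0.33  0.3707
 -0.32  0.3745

$14.36

T = 0.5;  σ√T = 0.1626
d₁ = [ln(420/400) + (0.039 + 0.23²/2)·0.5] / 0.1626 = [0.0488 + 0.0327] / 0.1626 = 0.5012 which rounds to 0.50
d₂ = d₁ − σ√T = 0.5012 − 0.1626 = 0.3386 which rounds to 0.34
exp(−rT) = exp(−0.039·0.5) = 0.9807
N(−d₂) = N(-0.34) = 0.3669;  N(−d₁) = N(-0.50) = 0.3085
P = 400·0.9807·0.3669 − 420·0.3085 = 143.9275 − 129.5700 = 14.3575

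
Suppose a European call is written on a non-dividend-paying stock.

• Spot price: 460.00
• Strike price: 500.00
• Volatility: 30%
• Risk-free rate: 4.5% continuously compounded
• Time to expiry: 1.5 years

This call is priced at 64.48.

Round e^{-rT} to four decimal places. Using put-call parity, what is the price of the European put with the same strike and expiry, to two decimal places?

71.83

exp(−rT) = exp(−0.045·1.5) = 0.9347
Put-call parity: C − P = S − K·e^(−rT) = 460 − 500·0.9347 = 460 − 467.3500 = -7.3500
P = C − (C − P) = 64.48 − (-7.3500) = 71.8300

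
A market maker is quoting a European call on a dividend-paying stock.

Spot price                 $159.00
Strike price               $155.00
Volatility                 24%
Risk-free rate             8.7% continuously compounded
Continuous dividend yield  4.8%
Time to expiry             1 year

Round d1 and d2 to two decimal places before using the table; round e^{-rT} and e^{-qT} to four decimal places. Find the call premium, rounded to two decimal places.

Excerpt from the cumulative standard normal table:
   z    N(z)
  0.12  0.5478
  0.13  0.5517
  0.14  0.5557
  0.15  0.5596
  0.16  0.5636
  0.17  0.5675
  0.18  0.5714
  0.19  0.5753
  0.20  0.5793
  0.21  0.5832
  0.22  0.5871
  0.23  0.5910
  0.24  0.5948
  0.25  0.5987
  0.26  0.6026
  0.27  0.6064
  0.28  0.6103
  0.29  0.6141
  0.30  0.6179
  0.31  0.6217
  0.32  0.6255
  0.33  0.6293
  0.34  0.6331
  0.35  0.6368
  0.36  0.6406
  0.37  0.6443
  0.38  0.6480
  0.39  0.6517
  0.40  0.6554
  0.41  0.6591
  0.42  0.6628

σ√T = 0.24·√1 = 0.2400
d₁ = [ln(159/155) + (0.087 − 0.048 + 0.24²/2)·1] / 0.2400 = [0.0255 + 0.0678] / 0.2400 = 0.3887 which rounds to 0.39
d₂ = d₁ − σ√T = 0.3887 − 0.2400 = 0.1487 which rounds to 0.15
e^(−qT) = e^(−0.048·1) = 0.9531;  e^(−rT) = e^(−0.087·1) = 0.9167
N(d₁) = N(0.39) = 0.6517;  N(d₂) = N(0.15) = 0.5596
C = 159·0.9531·0.6517 − 155·0.9167·0.5596 = 98.7605 − 79.5127 = 19.2478

$19.25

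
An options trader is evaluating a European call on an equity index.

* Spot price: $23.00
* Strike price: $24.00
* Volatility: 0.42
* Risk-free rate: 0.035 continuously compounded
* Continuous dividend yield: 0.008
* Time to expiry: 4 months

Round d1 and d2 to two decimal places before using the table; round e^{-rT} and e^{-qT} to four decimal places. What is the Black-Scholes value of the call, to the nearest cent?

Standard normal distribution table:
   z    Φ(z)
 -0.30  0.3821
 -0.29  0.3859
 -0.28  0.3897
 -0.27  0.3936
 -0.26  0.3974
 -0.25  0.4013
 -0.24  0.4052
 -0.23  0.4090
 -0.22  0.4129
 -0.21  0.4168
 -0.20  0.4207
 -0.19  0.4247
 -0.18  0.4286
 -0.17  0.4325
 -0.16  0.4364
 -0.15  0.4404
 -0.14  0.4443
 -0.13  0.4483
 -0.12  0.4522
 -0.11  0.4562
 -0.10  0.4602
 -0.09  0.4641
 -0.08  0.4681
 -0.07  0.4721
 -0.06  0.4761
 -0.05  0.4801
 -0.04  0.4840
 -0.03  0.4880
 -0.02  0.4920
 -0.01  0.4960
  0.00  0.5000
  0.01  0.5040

σ√T = 0.42·√0.3333 = 0.2425
ln(S/K) + (r − q + σ²/2)T = ln(23/24) + (0.035 − 0.008 + 0.42²/2)·0.3333 = -0.0426 + 0.0384 = -0.0042
d₁ = -0.0042 / 0.2425 = -0.0172 which rounds to -0.02
d₂ = d₁ − σ√T = -0.0172 − 0.2425 = -0.2596 which rounds to -0.26
exp(−qT) = exp(−0.008·0.3333) = 0.9973;  exp(−rT) = exp(−0.035·0.3333) = 0.9884
N(d₁) = N(-0.02) = 0.4920;  N(d₂) = N(-0.26) = 0.3974
C = 23·0.9973·0.4920 − 24·0.9884·0.3974 = 11.2854 − 9.4270 = 1.8585

$1.86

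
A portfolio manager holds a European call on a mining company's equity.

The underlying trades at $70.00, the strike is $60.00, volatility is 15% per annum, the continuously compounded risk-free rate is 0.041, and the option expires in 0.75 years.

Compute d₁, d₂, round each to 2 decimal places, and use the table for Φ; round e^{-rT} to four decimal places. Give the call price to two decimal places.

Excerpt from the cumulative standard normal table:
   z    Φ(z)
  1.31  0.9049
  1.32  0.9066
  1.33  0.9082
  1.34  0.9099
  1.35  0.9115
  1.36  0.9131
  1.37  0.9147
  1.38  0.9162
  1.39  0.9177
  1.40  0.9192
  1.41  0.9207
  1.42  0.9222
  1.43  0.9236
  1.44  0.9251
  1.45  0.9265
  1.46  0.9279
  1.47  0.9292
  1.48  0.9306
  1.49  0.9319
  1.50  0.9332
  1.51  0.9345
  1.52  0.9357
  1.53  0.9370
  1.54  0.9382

$12.11

σ√T = 0.15·√0.75 = 0.1299
d₁ = [ln(70/60) + (0.041 + 0.15²/2)·0.75] / 0.1299 = [0.1542 + 0.0392] / 0.1299 = 1.4883 → 1.49
d₂ = d₁ − σ√T = 1.4883 − 0.1299 = 1.3584 → 1.36
exp(−rT) = exp(−0.041·0.75) = 0.9697
C = 70·N(1.49) − 60·0.9697·N(1.36) = 70·0.9319 − 60·0.9697·0.9131 = 65.2330 − 53.1260 = 12.1070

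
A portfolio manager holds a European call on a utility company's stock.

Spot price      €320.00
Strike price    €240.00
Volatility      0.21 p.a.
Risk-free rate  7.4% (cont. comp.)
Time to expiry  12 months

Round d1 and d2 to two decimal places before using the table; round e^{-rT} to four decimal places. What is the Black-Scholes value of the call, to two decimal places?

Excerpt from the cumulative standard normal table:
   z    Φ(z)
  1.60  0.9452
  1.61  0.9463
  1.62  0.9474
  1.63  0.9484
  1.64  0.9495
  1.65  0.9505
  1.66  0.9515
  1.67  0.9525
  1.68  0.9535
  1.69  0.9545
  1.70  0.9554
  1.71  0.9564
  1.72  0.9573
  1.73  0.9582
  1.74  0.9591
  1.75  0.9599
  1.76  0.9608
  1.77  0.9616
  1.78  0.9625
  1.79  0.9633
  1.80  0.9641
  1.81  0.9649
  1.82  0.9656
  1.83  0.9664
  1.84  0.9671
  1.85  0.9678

€98.08

σ√T = 0.21 × 1.0000 = 0.2100
ln(S/K) + (r + σ²/2)T = ln(320/240) + (0.074 + 0.21²/2)·1 = 0.2877 + 0.0960 = 0.3837
d₁ = 0.3837 / 0.2100 = 1.8273 which rounds to 1.83
d₂ = d₁ − σ√T = 1.8273 − 0.2100 = 1.6173 which rounds to 1.62
e^(−rT) = e^(−0.074·1) = 0.9287
C = 320·N(1.83) − 240·0.9287·N(1.62) = 320·0.9664 − 240·0.9287·0.9474 = 309.2480 − 211.1641 = 98.0839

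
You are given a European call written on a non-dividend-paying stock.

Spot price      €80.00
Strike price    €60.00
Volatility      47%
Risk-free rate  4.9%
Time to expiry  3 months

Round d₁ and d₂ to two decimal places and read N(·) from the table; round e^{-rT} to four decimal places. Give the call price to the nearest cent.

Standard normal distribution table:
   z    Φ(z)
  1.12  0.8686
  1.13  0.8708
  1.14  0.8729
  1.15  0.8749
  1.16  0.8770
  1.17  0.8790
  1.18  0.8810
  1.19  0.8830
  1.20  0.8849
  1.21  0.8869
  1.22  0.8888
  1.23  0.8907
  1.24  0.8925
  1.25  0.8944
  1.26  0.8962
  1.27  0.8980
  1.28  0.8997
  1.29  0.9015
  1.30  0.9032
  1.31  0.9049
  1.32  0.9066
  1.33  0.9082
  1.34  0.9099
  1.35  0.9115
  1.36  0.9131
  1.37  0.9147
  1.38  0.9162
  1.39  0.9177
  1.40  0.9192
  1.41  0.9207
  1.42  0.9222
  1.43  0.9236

σ√T = 0.47 × 0.5000 = 0.2350
d₁ = [ln(80/60) + (0.049 + 0.47²/2)·0.25] / 0.2350 = [0.2877 + 0.0399] / 0.2350 = 1.3938 ≈ 1.39
d₂ = d₁ − σ√T = 1.3938 − 0.2350 = 1.1588 ≈ 1.16
exp(−rT) = exp(−0.049·0.25) = 0.9878
N(d₁) = N(1.39) = 0.9177;  N(d₂) = N(1.16) = 0.8770
C = 80·0.9177 − 60·0.9878·0.8770 = 73.4160 − 51.9780 = 21.4380

€21.44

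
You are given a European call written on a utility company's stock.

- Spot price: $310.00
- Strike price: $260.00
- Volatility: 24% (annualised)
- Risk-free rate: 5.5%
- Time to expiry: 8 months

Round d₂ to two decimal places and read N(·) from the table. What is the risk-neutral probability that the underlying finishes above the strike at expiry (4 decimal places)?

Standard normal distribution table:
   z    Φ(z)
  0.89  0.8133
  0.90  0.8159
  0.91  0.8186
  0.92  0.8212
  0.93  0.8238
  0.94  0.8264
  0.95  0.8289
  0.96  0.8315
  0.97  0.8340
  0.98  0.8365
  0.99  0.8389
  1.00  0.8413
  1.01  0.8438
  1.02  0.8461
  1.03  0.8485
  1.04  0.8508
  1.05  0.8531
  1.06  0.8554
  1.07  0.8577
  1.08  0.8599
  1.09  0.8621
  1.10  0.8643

σ√T = 0.24·√0.6667 = 0.1960
d₁ = [ln(310/260) + (0.055 + 0.24²/2)·0.6667] / 0.1960 = [0.1759 + 0.0559] / 0.1960 = 1.1827 which rounds to 1.18
d₂ = d₁ − σ√T = 1.1827 − 0.1960 = 0.9867 which rounds to 0.99
Risk-neutral Pr[S_T > K] = N(d₂) = N(0.99) = 0.8389

0.8389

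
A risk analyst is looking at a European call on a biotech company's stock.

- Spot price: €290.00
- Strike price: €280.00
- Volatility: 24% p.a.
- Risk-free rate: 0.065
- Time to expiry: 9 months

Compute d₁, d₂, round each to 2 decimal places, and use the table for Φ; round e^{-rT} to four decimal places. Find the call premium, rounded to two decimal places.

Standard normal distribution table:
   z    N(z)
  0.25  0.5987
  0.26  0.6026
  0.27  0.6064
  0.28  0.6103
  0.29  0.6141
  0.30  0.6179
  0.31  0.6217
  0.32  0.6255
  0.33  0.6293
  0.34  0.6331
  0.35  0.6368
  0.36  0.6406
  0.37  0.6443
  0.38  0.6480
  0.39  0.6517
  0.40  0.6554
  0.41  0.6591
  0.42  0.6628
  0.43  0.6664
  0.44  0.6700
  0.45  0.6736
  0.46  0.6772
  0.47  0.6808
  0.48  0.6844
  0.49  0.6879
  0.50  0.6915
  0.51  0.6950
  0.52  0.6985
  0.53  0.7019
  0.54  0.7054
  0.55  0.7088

σ√T = 0.24·√0.75 = 0.2078
d₁ = [ln(290/280) + (0.065 + 0.24²/2)·0.75] / 0.2078 = [0.0351 + 0.0703] / 0.2078 = 0.5073 ⇒ 0.51
d₂ = d₁ − σ√T = 0.5073 − 0.2078 = 0.2995 ⇒ 0.30
e^(−rT) = e^(−0.065·0.75) = 0.9524
C = 290·N(0.51) − 280·0.9524·N(0.30) = 290·0.6950 − 280·0.9524·0.6179 = 201.5500 − 164.7766 = 36.7734

€36.77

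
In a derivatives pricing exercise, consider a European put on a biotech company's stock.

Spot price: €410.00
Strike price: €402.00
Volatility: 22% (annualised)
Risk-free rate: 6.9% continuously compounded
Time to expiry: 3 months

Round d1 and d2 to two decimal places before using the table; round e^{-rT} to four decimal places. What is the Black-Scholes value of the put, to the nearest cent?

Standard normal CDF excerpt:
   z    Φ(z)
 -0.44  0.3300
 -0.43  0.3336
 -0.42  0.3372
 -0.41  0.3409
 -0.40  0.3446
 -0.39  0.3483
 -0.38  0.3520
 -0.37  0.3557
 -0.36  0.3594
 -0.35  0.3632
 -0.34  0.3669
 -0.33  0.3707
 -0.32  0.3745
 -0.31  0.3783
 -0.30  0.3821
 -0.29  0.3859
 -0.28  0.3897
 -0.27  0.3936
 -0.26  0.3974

€11.18

σ√T = 0.22·√0.25 = 0.1100
d₁ = [ln(410/402) + (0.069 + 0.22²/2)·0.25] / 0.1100 = [0.0197 + 0.0233] / 0.1100 = 0.3910 which rounds to 0.39
d₂ = d₁ − σ√T = 0.3910 − 0.1100 = 0.2810 which rounds to 0.28
exp(−rT) = exp(−0.069·0.25) = 0.9829
N(−d₂) = N(-0.28) = 0.3897;  N(−d₁) = N(-0.39) = 0.3483
P = 402·0.9829·0.3897 − 410·0.3483 = 153.9805 − 142.8030 = 11.1775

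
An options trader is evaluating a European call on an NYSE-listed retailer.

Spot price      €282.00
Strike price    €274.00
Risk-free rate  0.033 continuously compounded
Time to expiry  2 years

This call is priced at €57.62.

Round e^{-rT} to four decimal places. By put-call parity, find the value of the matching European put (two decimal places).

€32.11

e^(−rT) = e^(−0.033·2) = 0.9361
Put-call parity: C − P = S − K·e^(−rT) = 282 − 274·0.9361 = 282 − 256.4914 = 25.5086
P = C − (C − P) = 57.62 − (25.5086) = 32.1114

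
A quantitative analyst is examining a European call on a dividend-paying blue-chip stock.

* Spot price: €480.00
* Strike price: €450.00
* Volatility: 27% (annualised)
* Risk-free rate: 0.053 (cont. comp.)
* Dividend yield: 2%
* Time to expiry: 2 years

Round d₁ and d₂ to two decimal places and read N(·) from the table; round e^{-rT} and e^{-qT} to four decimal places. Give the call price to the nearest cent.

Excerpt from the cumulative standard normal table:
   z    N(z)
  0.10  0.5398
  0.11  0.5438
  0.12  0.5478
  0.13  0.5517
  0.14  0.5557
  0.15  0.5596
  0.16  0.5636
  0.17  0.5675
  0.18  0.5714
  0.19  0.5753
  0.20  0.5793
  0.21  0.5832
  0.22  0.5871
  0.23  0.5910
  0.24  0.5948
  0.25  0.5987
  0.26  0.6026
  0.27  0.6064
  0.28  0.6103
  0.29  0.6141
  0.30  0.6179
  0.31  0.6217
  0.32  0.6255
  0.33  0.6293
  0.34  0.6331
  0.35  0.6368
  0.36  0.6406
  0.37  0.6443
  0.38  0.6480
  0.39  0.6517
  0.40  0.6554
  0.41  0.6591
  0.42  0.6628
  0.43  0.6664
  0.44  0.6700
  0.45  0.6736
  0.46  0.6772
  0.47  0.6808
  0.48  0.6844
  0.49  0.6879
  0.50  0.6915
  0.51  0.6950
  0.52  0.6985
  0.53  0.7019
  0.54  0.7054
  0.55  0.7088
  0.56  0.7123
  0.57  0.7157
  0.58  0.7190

σ√T = 0.27·√2 = 0.3818
d₁ = [ln(480/450) + (0.053 − 0.02 + ½·0.27²)·2] / (σ√T) = (0.0645 + 0.1389) / 0.3818 = 0.5328 ≈ 0.53
d₂ = 0.5328 − 0.3818 = 0.1510 ≈ 0.15
exp(−qT) = exp(−0.02·2) = 0.9608;  exp(−rT) = exp(−0.053·2) = 0.8994
N(d₁) = N(0.53) = 0.7019;  N(d₂) = N(0.15) = 0.5596
C = 480·0.9608·0.7019 − 450·0.8994·0.5596 = 323.7050 − 226.4869 = 97.2181

€97.22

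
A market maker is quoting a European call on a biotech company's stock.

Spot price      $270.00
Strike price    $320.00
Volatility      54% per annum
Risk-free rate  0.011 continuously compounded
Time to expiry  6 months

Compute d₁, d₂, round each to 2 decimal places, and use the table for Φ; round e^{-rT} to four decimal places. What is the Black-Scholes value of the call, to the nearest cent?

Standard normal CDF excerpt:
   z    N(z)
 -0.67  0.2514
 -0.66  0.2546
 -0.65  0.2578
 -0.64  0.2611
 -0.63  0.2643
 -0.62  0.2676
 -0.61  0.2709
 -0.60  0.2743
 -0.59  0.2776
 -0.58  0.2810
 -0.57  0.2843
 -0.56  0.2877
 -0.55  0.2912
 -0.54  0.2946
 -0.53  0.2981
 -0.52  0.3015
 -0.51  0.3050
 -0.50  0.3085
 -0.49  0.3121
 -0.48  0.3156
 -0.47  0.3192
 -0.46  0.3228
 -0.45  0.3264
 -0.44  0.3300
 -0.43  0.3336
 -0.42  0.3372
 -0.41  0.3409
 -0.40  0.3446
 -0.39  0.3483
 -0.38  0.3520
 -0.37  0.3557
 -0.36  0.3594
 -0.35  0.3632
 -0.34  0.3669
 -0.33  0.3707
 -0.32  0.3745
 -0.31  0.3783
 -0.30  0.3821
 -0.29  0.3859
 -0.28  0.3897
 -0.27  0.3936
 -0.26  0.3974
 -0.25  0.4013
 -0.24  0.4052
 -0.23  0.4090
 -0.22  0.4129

σ√T = 0.54 × 0.7071 = 0.3818
ln(S/K) + (r + σ²/2)T = ln(270/320) + (0.011 + 0.54²/2)·0.5 = -0.1699 + 0.0784 = -0.0915
d₁ = -0.0915 / 0.3818 = -0.2396 ⇒ -0.24
d₂ = d₁ − σ√T = -0.2396 − 0.3818 = -0.6215 ⇒ -0.62
exp(−rT) = exp(−0.011·0.5) = 0.9945
N(d₁) = N(-0.24) = 0.4052;  N(d₂) = N(-0.62) = 0.2676
C = 270·0.4052 − 320·0.9945·0.2676 = 109.4040 − 85.1610 = 24.2430

$24.24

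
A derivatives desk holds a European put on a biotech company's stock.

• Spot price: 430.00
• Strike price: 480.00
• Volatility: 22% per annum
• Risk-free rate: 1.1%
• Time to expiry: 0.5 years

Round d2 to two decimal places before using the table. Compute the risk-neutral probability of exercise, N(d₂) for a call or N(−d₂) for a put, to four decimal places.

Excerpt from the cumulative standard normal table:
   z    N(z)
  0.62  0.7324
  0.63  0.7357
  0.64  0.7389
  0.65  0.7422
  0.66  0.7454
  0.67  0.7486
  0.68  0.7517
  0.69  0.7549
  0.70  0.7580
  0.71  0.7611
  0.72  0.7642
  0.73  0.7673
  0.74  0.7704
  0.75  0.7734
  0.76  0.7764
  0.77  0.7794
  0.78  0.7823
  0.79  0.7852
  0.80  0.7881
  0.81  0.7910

0.7734

T = 0.5;  σ√T = 0.1556
d₁ = [ln(430/480) + (0.011 + 0.22²/2)·0.5] / 0.1556 = [-0.1100 + 0.0176] / 0.1556 = -0.5940 ⇒ -0.59
d₂ = d₁ − σ√T = -0.5940 − 0.1556 = -0.7495 ⇒ -0.75
Risk-neutral Pr[S_T < K] = N(−d₂) = N(0.75) = 0.7734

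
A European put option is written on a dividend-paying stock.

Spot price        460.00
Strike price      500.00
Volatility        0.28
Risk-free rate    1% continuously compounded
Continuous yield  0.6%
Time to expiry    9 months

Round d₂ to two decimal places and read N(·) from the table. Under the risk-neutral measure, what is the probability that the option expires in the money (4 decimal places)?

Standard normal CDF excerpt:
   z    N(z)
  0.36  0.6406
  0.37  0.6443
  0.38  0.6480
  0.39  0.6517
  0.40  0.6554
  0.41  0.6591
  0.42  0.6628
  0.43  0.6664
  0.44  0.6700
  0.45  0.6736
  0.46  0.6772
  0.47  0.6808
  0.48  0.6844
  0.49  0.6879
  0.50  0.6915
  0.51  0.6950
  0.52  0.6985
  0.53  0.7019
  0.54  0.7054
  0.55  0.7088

T = 0.75;  σ√T = 0.2425
d₁ = [ln(460/500) + (0.01 − 0.006 + 0.28²/2)·0.75] / 0.2425 = [-0.0834 + 0.0324] / 0.2425 = -0.2102 → -0.21
d₂ = d₁ − σ√T = -0.2102 − 0.2425 = -0.4527 → -0.45
Risk-neutral Pr[S_T < K] = N(−d₂) = N(0.45) = 0.6736

0.6736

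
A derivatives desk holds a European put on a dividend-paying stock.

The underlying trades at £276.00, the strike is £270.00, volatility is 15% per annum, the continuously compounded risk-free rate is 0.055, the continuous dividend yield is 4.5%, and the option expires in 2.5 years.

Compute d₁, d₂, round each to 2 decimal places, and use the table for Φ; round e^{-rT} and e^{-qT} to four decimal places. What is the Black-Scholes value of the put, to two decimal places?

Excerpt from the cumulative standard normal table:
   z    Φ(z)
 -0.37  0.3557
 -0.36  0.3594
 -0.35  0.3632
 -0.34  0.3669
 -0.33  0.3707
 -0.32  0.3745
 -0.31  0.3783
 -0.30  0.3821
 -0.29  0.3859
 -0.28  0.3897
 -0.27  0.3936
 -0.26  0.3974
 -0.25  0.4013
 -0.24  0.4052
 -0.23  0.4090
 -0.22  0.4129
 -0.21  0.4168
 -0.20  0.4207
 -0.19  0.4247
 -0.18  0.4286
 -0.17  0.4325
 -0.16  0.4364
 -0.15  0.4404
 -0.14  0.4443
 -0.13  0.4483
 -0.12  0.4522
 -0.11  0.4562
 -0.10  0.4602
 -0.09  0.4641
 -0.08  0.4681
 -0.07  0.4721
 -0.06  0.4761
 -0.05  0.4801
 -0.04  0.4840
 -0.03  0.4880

£17.78

σ√T = 0.15 × 1.5811 = 0.2372
d₁ = [ln(276/270) + (0.055 − 0.045 + 0.15²/2)·2.5] / 0.2372 = [0.0220 + 0.0531] / 0.2372 = 0.3167 → 0.32
d₂ = d₁ − σ√T = 0.3167 − 0.2372 = 0.0795 → 0.08
exp(−qT) = exp(−0.045·2.5) = 0.8936;  exp(−rT) = exp(−0.055·2.5) = 0.8715
N(−d₂) = N(-0.08) = 0.4681;  N(−d₁) = N(-0.32) = 0.3745
P = 270·0.8715·0.4681 − 276·0.8936·0.3745 = 110.1463 − 92.3643 = 17.7820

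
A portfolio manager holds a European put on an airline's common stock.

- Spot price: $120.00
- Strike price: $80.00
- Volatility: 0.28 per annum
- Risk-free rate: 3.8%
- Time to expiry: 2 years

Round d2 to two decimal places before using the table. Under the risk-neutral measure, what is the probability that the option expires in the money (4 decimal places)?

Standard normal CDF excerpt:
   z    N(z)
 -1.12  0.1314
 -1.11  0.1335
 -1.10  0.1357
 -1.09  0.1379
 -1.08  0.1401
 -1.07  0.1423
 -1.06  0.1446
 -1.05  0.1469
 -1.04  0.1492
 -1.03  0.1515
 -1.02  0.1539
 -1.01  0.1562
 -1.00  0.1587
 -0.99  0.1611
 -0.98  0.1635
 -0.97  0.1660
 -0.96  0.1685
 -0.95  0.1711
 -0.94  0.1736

σ√T = 0.28 × 1.4142 = 0.3960
ln(S/K) + (r + σ²/2)T = ln(120/80) + (0.038 + 0.28²/2)·2 = 0.4055 + 0.1544 = 0.5599
d₁ = 0.5599 / 0.3960 = 1.4139 → 1.41
d₂ = d₁ − σ√T = 1.4139 − 0.3960 = 1.0179 → 1.02
Pr(exercise) under Q = N(−d₂) = N(-1.02) = 0.1539

0.1539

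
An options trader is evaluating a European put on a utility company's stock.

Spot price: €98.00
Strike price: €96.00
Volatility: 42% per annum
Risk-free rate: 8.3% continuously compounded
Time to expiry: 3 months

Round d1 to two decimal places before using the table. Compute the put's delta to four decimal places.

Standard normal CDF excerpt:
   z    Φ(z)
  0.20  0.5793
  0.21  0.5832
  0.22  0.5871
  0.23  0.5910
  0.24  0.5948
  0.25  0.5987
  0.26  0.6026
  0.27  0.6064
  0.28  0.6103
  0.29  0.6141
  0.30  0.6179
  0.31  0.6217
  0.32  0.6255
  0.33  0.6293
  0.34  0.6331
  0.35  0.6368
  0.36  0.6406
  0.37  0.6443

T = 0.25;  σ√T = 0.2100
ln(S/K) + (r + σ²/2)T = ln(98/96) + (0.083 + 0.42²/2)·0.25 = 0.0206 + 0.0428 = 0.0634
d₁ = 0.0634 / 0.2100 = 0.3020 which rounds to 0.30
N(d₁) = N(0.30) = 0.6179
Δ_put = N(d₁) − 1 = 0.6179 − 1 = -0.3821

-0.3821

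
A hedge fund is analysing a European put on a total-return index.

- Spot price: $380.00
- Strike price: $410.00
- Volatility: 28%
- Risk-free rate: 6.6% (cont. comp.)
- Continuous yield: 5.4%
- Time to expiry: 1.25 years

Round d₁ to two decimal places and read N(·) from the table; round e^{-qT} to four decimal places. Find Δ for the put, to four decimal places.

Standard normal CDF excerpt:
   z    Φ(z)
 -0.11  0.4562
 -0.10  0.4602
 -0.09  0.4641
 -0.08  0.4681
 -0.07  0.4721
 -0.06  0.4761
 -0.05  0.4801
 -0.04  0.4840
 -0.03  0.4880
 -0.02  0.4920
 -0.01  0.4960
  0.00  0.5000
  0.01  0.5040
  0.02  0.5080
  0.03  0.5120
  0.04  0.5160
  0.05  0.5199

-0.4823

σ√T = 0.28 × 1.1180 = 0.3130
d₁ = [ln(380/410) + (0.066 − 0.054 + 0.28²/2)·1.25] / 0.3130 = [-0.0760 + 0.0640] / 0.3130 = -0.0383 → -0.04
N(d₁) = N(-0.04) = 0.4840
Δ_put = exp(−qT)·(N(d₁) − 1) = 0.9347·(0.4840 − 1) = -0.4823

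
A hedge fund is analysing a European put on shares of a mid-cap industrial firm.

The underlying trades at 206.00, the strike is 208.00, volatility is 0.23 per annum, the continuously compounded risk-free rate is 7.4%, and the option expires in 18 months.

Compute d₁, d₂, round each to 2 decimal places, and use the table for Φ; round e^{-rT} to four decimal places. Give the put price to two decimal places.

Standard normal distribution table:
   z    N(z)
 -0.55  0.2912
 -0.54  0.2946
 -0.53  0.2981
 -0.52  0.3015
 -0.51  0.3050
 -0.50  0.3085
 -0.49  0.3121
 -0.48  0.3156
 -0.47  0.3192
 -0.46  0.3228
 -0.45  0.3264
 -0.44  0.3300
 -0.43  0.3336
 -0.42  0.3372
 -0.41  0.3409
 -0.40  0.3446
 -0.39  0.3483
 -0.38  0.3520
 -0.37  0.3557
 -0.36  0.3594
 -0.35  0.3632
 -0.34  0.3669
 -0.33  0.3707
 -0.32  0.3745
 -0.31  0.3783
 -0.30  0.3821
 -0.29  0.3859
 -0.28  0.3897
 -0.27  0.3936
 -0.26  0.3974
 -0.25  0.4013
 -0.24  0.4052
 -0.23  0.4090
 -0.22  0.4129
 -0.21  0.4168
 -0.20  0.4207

13.31

T = 1.5;  σ√T = 0.2817
d₁ = [ln(206/208) + (0.074 + ½·0.23²)·1.5] / (σ√T) = (-0.0097 + 0.1507) / 0.2817 = 0.5006 → 0.50
d₂ = 0.5006 − 0.2817 = 0.2189 → 0.22
e^(−rT) = e^(−0.074·1.5) = 0.8949
N(−d₂) = N(-0.22) = 0.4129;  N(−d₁) = N(-0.50) = 0.3085
P = 208·0.8949·0.4129 − 206·0.3085 = 76.8569 − 63.5510 = 13.3059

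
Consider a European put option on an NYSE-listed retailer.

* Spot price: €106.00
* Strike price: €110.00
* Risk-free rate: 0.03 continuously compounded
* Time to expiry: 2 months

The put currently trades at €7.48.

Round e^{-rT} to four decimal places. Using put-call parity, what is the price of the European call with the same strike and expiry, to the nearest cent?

e^(−rT) = e^(−0.03·0.1667) = 0.9950
Put-call parity: C − P = S − K·e^(−rT) = 106 − 110·0.9950 = 106 − 109.4500 = -3.4500
C = P + (C − P) = 7.48 + (-3.4500) = 4.0300

€4.03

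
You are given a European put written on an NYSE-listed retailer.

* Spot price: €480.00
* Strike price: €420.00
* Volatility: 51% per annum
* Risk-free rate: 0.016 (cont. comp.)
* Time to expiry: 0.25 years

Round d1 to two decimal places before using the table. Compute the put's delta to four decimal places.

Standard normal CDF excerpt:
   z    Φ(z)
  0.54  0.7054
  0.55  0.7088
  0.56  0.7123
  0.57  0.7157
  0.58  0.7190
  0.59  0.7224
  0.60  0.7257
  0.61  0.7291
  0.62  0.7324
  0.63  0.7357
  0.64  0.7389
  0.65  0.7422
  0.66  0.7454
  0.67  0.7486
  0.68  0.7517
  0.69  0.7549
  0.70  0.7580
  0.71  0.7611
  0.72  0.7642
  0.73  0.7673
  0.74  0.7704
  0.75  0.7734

-0.2514

T = 0.25;  σ√T = 0.2550
d₁ = [ln(480/420) + (0.016 + 0.51²/2)·0.25] / 0.2550 = [0.1335 + 0.0365] / 0.2550 = 0.6668 ⇒ 0.67
N(d₁) = N(0.67) = 0.7486
Δ_put = N(d₁) − 1 = 0.7486 − 1 = -0.2514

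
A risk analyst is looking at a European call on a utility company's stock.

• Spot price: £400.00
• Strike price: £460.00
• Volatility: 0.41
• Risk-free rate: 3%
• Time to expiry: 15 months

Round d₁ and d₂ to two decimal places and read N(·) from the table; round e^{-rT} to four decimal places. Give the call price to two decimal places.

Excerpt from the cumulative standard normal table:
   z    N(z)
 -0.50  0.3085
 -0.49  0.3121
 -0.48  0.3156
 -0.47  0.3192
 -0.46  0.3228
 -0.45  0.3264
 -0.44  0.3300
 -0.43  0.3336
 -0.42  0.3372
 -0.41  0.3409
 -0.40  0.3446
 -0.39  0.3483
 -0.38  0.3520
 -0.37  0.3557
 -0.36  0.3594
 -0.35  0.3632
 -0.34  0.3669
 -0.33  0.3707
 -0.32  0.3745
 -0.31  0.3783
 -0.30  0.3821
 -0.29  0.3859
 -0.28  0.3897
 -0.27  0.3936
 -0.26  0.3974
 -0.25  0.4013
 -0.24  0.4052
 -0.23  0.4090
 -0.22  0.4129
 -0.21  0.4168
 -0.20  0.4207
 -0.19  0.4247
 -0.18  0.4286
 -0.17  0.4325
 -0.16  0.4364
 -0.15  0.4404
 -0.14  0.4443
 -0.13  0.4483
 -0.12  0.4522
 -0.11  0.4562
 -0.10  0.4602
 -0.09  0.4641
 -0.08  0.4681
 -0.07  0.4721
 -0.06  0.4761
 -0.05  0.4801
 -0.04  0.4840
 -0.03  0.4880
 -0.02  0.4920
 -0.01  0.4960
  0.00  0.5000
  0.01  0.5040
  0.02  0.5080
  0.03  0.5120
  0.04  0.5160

£56.98

σ√T = 0.41 × 1.1180 = 0.4584
d₁ = [ln(400/460) + (0.03 + 0.41²/2)·1.25] / 0.4584 = [-0.1398 + 0.1426] / 0.4584 = 0.0061 which rounds to 0.01
d₂ = d₁ − σ√T = 0.0061 − 0.4584 = -0.4523 which rounds to -0.45
exp(−rT) = exp(−0.03·1.25) = 0.9632
N(d₁) = N(0.01) = 0.5040;  N(d₂) = N(-0.45) = 0.3264
C = 400·0.5040 − 460·0.9632·0.3264 = 201.6000 − 144.6187 = 56.9813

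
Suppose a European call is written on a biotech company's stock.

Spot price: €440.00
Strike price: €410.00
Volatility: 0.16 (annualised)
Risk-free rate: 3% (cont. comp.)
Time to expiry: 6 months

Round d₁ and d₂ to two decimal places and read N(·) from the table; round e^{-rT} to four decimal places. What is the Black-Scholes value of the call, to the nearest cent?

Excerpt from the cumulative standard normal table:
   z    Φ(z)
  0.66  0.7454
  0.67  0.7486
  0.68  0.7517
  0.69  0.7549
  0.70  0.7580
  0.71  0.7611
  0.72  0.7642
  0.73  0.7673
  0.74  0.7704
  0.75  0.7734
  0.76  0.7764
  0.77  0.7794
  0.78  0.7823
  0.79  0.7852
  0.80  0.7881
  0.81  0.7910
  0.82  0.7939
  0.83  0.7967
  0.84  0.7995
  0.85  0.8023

€41.89

σ√T = 0.16 × 0.7071 = 0.1131
d₁ = [ln(440/410) + (0.03 + 0.16²/2)·0.5] / 0.1131 = [0.0706 + 0.0214] / 0.1131 = 0.8133 which rounds to 0.81
d₂ = d₁ − σ√T = 0.8133 − 0.1131 = 0.7002 which rounds to 0.70
exp(−rT) = exp(−0.03·0.5) = 0.9851
N(d₁) = N(0.81) = 0.7910;  N(d₂) = N(0.70) = 0.7580
C = 440·0.7910 − 410·0.9851·0.7580 = 348.0400 − 306.1494 = 41.8906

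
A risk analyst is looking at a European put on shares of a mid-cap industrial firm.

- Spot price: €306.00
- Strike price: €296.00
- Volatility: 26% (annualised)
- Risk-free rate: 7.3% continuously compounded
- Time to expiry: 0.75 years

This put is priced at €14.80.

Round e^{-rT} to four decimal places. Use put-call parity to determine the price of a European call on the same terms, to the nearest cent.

exp(−rT) = exp(−0.073·0.75) = 0.9467
Put-call parity: C − P = S − K·e^(−rT) = 306 − 296·0.9467 = 306 − 280.2232 = 25.7768
C = P + (C − P) = 14.80 + (25.7768) = 40.5768

€40.58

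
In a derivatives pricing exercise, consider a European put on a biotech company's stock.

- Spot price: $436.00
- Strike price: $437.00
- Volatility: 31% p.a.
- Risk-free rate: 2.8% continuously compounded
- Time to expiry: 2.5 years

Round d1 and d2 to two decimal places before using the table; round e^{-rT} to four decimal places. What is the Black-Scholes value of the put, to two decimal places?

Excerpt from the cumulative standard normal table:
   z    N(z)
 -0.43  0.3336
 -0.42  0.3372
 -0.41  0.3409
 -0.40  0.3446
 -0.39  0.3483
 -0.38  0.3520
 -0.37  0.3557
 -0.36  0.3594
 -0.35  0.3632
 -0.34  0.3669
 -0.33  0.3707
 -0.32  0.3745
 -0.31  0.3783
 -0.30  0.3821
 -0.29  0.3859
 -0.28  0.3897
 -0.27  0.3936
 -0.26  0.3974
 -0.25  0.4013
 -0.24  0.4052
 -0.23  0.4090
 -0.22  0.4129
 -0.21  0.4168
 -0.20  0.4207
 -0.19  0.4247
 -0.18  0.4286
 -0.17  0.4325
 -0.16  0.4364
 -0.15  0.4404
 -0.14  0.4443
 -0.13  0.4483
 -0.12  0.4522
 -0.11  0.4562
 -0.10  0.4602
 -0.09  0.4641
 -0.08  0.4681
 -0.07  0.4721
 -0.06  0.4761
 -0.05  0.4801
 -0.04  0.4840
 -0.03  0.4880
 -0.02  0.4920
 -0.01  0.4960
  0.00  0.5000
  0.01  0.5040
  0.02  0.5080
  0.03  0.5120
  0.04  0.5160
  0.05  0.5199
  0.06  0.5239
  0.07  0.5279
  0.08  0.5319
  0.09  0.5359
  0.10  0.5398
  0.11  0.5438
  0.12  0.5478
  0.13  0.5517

$68.10

σ√T = 0.31 × 1.5811 = 0.4902
d₁ = [ln(436/437) + (0.028 + 0.31²/2)·2.5] / 0.4902 = [-0.0023 + 0.1901] / 0.4902 = 0.3832 which rounds to 0.38
d₂ = d₁ − σ√T = 0.3832 − 0.4902 = -0.1069 which rounds to -0.11
e^(−rT) = e^(−0.028·2.5) = 0.9324
P = 437·0.9324·N(0.11) − 436·N(-0.38) = 437·0.9324·0.5438 − 436·0.3520 = 221.5761 − 153.4720 = 68.1041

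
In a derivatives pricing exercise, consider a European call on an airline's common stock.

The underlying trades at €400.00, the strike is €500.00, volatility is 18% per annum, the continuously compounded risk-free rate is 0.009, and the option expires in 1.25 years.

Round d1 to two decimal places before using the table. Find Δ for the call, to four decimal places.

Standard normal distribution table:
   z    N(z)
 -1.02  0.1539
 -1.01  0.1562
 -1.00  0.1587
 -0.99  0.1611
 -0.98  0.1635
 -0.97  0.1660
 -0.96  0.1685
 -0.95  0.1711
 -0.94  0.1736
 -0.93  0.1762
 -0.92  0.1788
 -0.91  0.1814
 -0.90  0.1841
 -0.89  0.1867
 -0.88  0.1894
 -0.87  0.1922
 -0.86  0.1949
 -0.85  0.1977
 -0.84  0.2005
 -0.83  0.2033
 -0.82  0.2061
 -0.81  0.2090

σ√T = 0.18 × 1.1180 = 0.2012
d₁ = [ln(400/500) + (0.009 + 0.18²/2)·1.25] / 0.2012 = [-0.2231 + 0.0315] / 0.2012 = -0.9523 which rounds to -0.95
N(d₁) = N(-0.95) = 0.1711
Δ_call = N(d₁) = 0.1711

0.1711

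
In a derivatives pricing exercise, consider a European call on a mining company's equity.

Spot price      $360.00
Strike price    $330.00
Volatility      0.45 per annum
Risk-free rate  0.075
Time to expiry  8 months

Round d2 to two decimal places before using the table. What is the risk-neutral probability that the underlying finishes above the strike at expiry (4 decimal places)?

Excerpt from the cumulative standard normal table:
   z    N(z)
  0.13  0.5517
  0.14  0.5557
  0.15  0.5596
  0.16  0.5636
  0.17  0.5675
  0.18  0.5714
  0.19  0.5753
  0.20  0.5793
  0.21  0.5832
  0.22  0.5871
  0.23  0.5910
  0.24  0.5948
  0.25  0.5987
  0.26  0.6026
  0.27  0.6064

0.5753

σ√T = 0.45 × 0.8165 = 0.3674
d₁ = [ln(360/330) + (0.075 + 0.45²/2)·0.6667] / 0.3674 = [0.0870 + 0.1175] / 0.3674 = 0.5566 ≈ 0.56
d₂ = d₁ − σ√T = 0.5566 − 0.3674 = 0.1892 ≈ 0.19
Pr(exercise) under Q = N(d₂) = 0.5753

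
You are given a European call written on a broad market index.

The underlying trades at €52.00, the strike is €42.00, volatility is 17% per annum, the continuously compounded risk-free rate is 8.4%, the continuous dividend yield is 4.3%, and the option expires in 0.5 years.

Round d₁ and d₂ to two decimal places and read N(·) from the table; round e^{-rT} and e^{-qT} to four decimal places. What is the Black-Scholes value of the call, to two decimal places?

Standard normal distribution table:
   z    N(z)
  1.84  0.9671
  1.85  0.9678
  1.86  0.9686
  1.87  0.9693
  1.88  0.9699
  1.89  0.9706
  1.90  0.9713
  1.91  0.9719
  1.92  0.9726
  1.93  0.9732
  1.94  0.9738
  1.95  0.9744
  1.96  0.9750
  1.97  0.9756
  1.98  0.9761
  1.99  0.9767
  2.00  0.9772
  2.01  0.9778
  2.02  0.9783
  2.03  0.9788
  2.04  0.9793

T = 0.5;  σ√T = 0.1202
d₁ = [ln(52/42) + (0.084 − 0.043 + ½·0.17²)·0.5] / (σ√T) = (0.2136 + 0.0277) / 0.1202 = 2.0073 → 2.01
d₂ = 2.0073 − 0.1202 = 1.8871 → 1.89
exp(−qT) = exp(−0.043·0.5) = 0.9787;  exp(−rT) = exp(−0.084·0.5) = 0.9589
N(d₁) = N(2.01) = 0.9778;  N(d₂) = N(1.89) = 0.9706
C = 52·0.9787·0.9778 − 42·0.9589·0.9706 = 49.7626 − 39.0898 = 10.6728

€10.67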